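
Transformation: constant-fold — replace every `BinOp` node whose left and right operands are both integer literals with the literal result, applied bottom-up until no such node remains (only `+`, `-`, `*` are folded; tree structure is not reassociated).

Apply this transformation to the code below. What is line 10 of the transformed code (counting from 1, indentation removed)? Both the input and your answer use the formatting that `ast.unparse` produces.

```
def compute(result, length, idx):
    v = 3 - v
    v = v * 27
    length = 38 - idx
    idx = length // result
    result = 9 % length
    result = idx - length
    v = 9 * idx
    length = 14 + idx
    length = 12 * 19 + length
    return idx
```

length = 228 + length

Transformed code:
def compute(result, length, idx):
    v = 3 - v
    v = v * 27
    length = 38 - idx
    idx = length // result
    result = 9 % length
    result = idx - length
    v = 9 * idx
    length = 14 + idx
    length = 228 + length
    return idx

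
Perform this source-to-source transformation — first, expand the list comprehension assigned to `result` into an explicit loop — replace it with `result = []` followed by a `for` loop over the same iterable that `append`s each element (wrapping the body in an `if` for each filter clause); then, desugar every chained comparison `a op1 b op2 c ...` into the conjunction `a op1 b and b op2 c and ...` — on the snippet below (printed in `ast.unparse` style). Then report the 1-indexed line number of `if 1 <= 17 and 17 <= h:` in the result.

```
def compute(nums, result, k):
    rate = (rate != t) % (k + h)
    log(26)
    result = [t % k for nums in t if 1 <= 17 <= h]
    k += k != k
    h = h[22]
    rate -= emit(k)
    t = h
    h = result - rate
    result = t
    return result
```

Transformed code:
def compute(nums, result, k):
    rate = (rate != t) % (k + h)
    log(26)
    result = []
    for nums in t:
        if 1 <= 17 and 17 <= h:
            result.append(t % k)
    k += k != k
    h = h[22]
    rate -= emit(k)
    t = h
    h = result - rate
    result = t
    return result

6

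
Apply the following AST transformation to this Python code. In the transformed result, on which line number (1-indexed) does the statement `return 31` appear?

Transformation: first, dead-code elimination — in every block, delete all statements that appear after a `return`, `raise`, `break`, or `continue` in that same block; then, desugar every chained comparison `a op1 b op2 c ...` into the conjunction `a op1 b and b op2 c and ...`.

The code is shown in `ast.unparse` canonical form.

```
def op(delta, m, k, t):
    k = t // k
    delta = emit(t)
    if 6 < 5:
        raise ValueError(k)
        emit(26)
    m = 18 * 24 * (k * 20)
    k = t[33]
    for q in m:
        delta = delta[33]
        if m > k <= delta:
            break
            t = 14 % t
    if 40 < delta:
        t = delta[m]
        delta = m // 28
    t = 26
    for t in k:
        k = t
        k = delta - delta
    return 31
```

Transformed code:
def op(delta, m, k, t):
    k = t // k
    delta = emit(t)
    if 6 < 5:
        raise ValueError(k)
    m = 18 * 24 * (k * 20)
    k = t[33]
    for q in m:
        delta = delta[33]
        if m > k and k <= delta:
            break
    if 40 < delta:
        t = delta[m]
        delta = m // 28
    t = 26
    for t in k:
        k = t
        k = delta - delta
    return 31

19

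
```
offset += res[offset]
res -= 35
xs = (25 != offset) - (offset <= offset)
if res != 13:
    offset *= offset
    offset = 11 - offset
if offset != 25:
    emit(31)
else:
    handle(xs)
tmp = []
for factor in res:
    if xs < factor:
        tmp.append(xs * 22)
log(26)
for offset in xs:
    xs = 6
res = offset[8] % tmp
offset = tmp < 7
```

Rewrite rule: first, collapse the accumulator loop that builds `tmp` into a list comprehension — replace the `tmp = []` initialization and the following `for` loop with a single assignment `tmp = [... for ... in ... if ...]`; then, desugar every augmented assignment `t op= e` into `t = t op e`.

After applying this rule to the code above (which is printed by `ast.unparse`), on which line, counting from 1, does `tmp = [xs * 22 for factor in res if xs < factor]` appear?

Transformed code:
offset = offset + res[offset]
res = res - 35
xs = (25 != offset) - (offset <= offset)
if res != 13:
    offset = offset * offset
    offset = 11 - offset
if offset != 25:
    emit(31)
else:
    handle(xs)
tmp = [xs * 22 for factor in res if xs < factor]
log(26)
for offset in xs:
    xs = 6
res = offset[8] % tmp
offset = tmp < 7

11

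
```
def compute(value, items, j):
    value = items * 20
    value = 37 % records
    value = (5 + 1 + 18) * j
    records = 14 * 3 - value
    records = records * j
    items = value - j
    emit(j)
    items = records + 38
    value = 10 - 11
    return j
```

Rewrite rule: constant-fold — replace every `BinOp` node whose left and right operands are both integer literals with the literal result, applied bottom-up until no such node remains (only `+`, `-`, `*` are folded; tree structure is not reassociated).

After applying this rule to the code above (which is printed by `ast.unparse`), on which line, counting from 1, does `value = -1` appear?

Transformed code:
def compute(value, items, j):
    value = items * 20
    value = 37 % records
    value = 24 * j
    records = 42 - value
    records = records * j
    items = value - j
    emit(j)
    items = records + 38
    value = -1
    return j

10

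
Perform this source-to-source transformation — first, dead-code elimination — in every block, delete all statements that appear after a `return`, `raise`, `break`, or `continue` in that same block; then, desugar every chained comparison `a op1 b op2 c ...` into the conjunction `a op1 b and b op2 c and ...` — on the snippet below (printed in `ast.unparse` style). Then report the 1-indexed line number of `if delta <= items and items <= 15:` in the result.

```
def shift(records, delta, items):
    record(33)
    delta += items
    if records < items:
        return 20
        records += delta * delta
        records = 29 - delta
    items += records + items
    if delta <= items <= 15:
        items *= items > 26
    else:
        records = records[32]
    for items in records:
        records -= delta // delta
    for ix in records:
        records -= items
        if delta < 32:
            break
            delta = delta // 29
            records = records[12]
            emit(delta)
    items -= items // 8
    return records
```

7

Transformed code:
def shift(records, delta, items):
    record(33)
    delta += items
    if records < items:
        return 20
    items += records + items
    if delta <= items and items <= 15:
        items *= items > 26
    else:
        records = records[32]
    for items in records:
        records -= delta // delta
    for ix in records:
        records -= items
        if delta < 32:
            break
    items -= items // 8
    return records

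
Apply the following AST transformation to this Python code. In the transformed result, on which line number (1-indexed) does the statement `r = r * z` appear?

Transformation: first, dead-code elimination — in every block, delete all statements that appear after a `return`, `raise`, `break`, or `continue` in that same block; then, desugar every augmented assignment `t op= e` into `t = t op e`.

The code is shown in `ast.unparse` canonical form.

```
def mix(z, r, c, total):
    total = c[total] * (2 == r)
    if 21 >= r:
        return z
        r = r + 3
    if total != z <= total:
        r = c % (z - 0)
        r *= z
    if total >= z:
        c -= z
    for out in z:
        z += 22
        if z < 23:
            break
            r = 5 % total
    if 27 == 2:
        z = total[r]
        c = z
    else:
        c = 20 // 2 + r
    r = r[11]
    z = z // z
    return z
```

7

Transformed code:
def mix(z, r, c, total):
    total = c[total] * (2 == r)
    if 21 >= r:
        return z
    if total != z <= total:
        r = c % (z - 0)
        r = r * z
    if total >= z:
        c = c - z
    for out in z:
        z = z + 22
        if z < 23:
            break
    if 27 == 2:
        z = total[r]
        c = z
    else:
        c = 20 // 2 + r
    r = r[11]
    z = z // z
    return z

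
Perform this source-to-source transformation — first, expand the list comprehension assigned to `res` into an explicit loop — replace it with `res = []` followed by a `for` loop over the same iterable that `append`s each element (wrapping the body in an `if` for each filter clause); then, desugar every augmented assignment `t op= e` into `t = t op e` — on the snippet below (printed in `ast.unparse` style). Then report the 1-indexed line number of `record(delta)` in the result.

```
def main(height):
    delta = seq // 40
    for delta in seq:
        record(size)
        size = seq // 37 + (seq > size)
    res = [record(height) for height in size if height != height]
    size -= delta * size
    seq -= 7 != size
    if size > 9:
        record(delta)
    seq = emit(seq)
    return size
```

Transformed code:
def main(height):
    delta = seq // 40
    for delta in seq:
        record(size)
        size = seq // 37 + (seq > size)
    res = []
    for height in size:
        if height != height:
            res.append(record(height))
    size = size - delta * size
    seq = seq - (7 != size)
    if size > 9:
        record(delta)
    seq = emit(seq)
    return size

13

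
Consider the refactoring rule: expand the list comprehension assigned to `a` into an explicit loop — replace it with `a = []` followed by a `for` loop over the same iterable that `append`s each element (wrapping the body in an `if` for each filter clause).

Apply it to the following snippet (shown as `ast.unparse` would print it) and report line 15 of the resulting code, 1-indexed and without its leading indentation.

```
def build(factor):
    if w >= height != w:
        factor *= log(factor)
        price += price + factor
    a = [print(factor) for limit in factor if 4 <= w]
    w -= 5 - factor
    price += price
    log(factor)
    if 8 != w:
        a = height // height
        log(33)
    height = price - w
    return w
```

height = price - w

Transformed code:
def build(factor):
    if w >= height != w:
        factor *= log(factor)
        price += price + factor
    a = []
    for limit in factor:
        if 4 <= w:
            a.append(print(factor))
    w -= 5 - factor
    price += price
    log(factor)
    if 8 != w:
        a = height // height
        log(33)
    height = price - w
    return w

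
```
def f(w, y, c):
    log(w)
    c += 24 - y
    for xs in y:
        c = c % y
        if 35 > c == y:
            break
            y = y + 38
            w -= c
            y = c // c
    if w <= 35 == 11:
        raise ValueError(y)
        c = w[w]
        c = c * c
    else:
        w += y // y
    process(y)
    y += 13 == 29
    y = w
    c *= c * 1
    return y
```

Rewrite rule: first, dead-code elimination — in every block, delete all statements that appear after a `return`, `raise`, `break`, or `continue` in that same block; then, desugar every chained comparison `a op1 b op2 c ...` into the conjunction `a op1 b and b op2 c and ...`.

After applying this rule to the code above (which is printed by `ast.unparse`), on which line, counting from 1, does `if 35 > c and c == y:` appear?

6

Transformed code:
def f(w, y, c):
    log(w)
    c += 24 - y
    for xs in y:
        c = c % y
        if 35 > c and c == y:
            break
    if w <= 35 and 35 == 11:
        raise ValueError(y)
    else:
        w += y // y
    process(y)
    y += 13 == 29
    y = w
    c *= c * 1
    return y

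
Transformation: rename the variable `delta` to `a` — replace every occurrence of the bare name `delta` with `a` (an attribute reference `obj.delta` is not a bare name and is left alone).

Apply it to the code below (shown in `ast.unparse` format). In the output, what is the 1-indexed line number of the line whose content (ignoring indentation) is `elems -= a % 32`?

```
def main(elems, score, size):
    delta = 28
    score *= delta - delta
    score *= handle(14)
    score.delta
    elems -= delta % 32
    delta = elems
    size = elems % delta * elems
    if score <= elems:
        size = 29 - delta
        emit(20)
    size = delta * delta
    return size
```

Transformed code:
def main(elems, score, size):
    a = 28
    score *= a - a
    score *= handle(14)
    score.delta
    elems -= a % 32
    a = elems
    size = elems % a * elems
    if score <= elems:
        size = 29 - a
        emit(20)
    size = a * a
    return size

6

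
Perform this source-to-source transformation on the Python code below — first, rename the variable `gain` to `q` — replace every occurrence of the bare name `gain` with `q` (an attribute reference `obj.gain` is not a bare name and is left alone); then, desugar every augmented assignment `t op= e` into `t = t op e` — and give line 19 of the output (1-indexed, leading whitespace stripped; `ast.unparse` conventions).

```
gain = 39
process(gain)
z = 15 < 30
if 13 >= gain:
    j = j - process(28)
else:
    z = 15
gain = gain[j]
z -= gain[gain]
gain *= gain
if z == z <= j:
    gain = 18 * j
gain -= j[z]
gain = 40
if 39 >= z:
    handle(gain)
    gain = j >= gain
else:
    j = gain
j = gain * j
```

Transformed code:
q = 39
process(q)
z = 15 < 30
if 13 >= q:
    j = j - process(28)
else:
    z = 15
q = q[j]
z = z - q[q]
q = q * q
if z == z <= j:
    q = 18 * j
q = q - j[z]
q = 40
if 39 >= z:
    handle(q)
    q = j >= q
else:
    j = q
j = q * j

j = q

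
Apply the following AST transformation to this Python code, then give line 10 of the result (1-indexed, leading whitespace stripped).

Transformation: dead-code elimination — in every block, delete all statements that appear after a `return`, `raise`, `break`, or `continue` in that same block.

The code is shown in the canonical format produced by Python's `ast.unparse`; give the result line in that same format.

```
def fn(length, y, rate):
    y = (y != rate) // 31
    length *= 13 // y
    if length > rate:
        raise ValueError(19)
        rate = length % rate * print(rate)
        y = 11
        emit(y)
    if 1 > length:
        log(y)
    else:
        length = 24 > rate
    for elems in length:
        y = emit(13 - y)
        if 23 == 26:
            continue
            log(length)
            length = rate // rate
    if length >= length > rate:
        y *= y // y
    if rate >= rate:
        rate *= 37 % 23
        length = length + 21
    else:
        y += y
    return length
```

for elems in length:

Transformed code:
def fn(length, y, rate):
    y = (y != rate) // 31
    length *= 13 // y
    if length > rate:
        raise ValueError(19)
    if 1 > length:
        log(y)
    else:
        length = 24 > rate
    for elems in length:
        y = emit(13 - y)
        if 23 == 26:
            continue
    if length >= length > rate:
        y *= y // y
    if rate >= rate:
        rate *= 37 % 23
        length = length + 21
    else:
        y += y
    return length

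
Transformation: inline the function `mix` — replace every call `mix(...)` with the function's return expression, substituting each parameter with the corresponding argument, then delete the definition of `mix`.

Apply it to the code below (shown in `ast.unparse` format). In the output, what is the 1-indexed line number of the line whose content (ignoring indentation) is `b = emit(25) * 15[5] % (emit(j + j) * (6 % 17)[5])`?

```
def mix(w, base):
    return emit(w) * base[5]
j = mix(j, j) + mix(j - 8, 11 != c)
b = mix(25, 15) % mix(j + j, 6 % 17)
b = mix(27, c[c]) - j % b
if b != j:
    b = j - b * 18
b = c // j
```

2

Transformed code:
j = emit(j) * j[5] + emit(j - 8) * (11 != c)[5]
b = emit(25) * 15[5] % (emit(j + j) * (6 % 17)[5])
b = emit(27) * c[c][5] - j % b
if b != j:
    b = j - b * 18
b = c // j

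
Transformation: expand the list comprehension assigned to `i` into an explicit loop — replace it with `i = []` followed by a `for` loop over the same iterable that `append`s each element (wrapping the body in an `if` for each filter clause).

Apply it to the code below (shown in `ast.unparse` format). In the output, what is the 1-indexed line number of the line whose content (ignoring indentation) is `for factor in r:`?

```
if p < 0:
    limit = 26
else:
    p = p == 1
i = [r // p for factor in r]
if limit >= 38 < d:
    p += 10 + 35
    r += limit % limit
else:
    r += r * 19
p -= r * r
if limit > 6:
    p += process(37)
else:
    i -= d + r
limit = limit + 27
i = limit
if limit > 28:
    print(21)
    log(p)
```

6

Transformed code:
if p < 0:
    limit = 26
else:
    p = p == 1
i = []
for factor in r:
    i.append(r // p)
if limit >= 38 < d:
    p += 10 + 35
    r += limit % limit
else:
    r += r * 19
p -= r * r
if limit > 6:
    p += process(37)
else:
    i -= d + r
limit = limit + 27
i = limit
if limit > 28:
    print(21)
    log(p)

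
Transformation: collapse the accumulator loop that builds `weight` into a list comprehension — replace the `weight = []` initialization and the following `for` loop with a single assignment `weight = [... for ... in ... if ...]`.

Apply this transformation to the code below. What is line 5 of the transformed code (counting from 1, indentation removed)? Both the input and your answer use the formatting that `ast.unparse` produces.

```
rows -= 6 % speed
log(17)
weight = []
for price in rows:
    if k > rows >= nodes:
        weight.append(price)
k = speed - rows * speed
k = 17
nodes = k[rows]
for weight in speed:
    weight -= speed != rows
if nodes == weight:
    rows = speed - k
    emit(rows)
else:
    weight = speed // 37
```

Transformed code:
rows -= 6 % speed
log(17)
weight = [price for price in rows if k > rows >= nodes]
k = speed - rows * speed
k = 17
nodes = k[rows]
for weight in speed:
    weight -= speed != rows
if nodes == weight:
    rows = speed - k
    emit(rows)
else:
    weight = speed // 37

k = 17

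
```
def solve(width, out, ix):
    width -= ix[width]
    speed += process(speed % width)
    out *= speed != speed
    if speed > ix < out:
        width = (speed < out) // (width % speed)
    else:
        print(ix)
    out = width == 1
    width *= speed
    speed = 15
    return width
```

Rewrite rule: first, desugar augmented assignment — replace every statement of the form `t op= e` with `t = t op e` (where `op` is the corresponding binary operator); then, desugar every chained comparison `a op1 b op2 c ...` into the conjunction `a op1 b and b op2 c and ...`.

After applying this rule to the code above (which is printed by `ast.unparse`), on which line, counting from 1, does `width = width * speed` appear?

10

Transformed code:
def solve(width, out, ix):
    width = width - ix[width]
    speed = speed + process(speed % width)
    out = out * (speed != speed)
    if speed > ix and ix < out:
        width = (speed < out) // (width % speed)
    else:
        print(ix)
    out = width == 1
    width = width * speed
    speed = 15
    return width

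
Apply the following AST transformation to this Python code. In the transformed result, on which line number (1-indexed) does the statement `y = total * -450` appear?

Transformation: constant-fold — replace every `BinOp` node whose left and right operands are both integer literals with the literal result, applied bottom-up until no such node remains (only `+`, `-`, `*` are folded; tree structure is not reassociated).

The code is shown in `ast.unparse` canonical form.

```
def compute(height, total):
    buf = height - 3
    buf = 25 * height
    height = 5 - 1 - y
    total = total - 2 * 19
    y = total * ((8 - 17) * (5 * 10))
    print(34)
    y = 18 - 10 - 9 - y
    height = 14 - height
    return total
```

Transformed code:
def compute(height, total):
    buf = height - 3
    buf = 25 * height
    height = 4 - y
    total = total - 38
    y = total * -450
    print(34)
    y = -1 - y
    height = 14 - height
    return total

6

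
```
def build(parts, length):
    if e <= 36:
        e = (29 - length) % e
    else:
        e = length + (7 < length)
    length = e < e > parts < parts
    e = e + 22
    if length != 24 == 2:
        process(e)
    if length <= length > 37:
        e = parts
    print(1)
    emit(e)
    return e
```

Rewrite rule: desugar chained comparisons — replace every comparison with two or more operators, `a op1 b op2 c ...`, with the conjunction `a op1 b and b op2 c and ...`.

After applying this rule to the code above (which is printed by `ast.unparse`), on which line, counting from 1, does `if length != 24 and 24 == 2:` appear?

8

Transformed code:
def build(parts, length):
    if e <= 36:
        e = (29 - length) % e
    else:
        e = length + (7 < length)
    length = e < e and e > parts and (parts < parts)
    e = e + 22
    if length != 24 and 24 == 2:
        process(e)
    if length <= length and length > 37:
        e = parts
    print(1)
    emit(e)
    return e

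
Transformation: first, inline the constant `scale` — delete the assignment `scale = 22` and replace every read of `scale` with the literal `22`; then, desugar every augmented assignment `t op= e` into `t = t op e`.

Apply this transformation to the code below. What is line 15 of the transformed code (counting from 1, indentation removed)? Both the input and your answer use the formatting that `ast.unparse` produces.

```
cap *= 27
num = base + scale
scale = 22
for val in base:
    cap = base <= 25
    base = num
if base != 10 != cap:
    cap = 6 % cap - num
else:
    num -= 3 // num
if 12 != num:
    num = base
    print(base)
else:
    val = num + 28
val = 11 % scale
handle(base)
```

val = 11 % 22

Transformed code:
cap = cap * 27
num = base + 22
for val in base:
    cap = base <= 25
    base = num
if base != 10 != cap:
    cap = 6 % cap - num
else:
    num = num - 3 // num
if 12 != num:
    num = base
    print(base)
else:
    val = num + 28
val = 11 % 22
handle(base)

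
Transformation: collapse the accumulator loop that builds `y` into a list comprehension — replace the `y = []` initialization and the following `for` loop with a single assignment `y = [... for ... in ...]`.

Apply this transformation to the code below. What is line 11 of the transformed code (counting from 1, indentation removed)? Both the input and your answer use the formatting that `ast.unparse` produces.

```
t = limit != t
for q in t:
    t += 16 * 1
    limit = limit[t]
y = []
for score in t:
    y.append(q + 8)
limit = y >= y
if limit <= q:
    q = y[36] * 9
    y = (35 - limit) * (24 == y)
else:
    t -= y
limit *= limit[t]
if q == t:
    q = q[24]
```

t -= y

Transformed code:
t = limit != t
for q in t:
    t += 16 * 1
    limit = limit[t]
y = [q + 8 for score in t]
limit = y >= y
if limit <= q:
    q = y[36] * 9
    y = (35 - limit) * (24 == y)
else:
    t -= y
limit *= limit[t]
if q == t:
    q = q[24]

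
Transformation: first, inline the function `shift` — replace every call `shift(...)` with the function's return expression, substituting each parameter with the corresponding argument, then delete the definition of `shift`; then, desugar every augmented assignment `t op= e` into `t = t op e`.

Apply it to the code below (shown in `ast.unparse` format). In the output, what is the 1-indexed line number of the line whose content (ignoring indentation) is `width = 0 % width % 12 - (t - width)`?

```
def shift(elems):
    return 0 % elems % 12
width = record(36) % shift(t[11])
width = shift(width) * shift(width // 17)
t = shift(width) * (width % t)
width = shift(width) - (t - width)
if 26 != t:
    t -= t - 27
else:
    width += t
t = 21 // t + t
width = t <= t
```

4

Transformed code:
width = record(36) % (0 % t[11] % 12)
width = 0 % width % 12 * (0 % (width // 17) % 12)
t = 0 % width % 12 * (width % t)
width = 0 % width % 12 - (t - width)
if 26 != t:
    t = t - (t - 27)
else:
    width = width + t
t = 21 // t + t
width = t <= t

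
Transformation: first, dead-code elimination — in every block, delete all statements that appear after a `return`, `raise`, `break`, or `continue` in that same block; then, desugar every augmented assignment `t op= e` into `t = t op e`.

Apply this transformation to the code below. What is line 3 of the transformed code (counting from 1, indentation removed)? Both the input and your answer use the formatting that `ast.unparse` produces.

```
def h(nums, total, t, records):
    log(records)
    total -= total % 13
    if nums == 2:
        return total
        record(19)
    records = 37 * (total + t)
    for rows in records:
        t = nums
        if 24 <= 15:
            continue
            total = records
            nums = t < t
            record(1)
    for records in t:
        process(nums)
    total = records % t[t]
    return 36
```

total = total - total % 13

Transformed code:
def h(nums, total, t, records):
    log(records)
    total = total - total % 13
    if nums == 2:
        return total
    records = 37 * (total + t)
    for rows in records:
        t = nums
        if 24 <= 15:
            continue
    for records in t:
        process(nums)
    total = records % t[t]
    return 36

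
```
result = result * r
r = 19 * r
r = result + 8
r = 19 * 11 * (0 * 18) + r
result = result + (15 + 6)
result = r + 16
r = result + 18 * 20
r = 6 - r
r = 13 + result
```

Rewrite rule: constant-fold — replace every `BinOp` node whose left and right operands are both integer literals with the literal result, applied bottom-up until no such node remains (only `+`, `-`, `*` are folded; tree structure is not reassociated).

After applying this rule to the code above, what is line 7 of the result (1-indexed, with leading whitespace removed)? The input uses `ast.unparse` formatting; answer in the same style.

r = result + 360

Transformed code:
result = result * r
r = 19 * r
r = result + 8
r = 0 + r
result = result + 21
result = r + 16
r = result + 360
r = 6 - r
r = 13 + result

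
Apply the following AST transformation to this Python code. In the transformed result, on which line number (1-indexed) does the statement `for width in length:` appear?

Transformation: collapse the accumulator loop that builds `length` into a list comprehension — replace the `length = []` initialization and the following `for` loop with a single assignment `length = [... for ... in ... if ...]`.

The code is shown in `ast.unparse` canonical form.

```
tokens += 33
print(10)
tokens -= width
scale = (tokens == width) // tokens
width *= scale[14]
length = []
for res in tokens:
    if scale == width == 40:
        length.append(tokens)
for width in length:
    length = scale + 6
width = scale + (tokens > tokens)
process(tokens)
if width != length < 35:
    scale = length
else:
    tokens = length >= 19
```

7

Transformed code:
tokens += 33
print(10)
tokens -= width
scale = (tokens == width) // tokens
width *= scale[14]
length = [tokens for res in tokens if scale == width == 40]
for width in length:
    length = scale + 6
width = scale + (tokens > tokens)
process(tokens)
if width != length < 35:
    scale = length
else:
    tokens = length >= 19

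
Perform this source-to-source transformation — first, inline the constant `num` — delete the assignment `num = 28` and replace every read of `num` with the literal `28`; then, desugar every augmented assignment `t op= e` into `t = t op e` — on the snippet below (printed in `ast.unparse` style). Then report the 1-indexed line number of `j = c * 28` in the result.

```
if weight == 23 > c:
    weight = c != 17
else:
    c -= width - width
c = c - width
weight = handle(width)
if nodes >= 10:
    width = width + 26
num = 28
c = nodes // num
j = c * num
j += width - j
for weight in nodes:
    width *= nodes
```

Transformed code:
if weight == 23 > c:
    weight = c != 17
else:
    c = c - (width - width)
c = c - width
weight = handle(width)
if nodes >= 10:
    width = width + 26
c = nodes // 28
j = c * 28
j = j + (width - j)
for weight in nodes:
    width = width * nodes

10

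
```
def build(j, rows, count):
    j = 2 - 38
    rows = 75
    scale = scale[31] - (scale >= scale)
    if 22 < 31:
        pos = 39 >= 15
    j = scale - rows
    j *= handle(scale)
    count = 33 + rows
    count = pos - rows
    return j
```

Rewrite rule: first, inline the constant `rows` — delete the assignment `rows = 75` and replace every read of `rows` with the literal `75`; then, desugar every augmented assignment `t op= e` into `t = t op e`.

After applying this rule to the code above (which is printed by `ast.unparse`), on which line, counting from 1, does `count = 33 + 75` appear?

Transformed code:
def build(j, rows, count):
    j = 2 - 38
    scale = scale[31] - (scale >= scale)
    if 22 < 31:
        pos = 39 >= 15
    j = scale - 75
    j = j * handle(scale)
    count = 33 + 75
    count = pos - 75
    return j

8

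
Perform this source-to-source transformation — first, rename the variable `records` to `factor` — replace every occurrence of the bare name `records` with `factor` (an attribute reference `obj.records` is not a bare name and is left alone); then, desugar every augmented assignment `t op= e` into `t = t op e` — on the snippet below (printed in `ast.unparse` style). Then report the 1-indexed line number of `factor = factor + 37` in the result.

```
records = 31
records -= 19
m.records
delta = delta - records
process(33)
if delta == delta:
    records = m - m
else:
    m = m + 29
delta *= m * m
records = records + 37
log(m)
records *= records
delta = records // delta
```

11

Transformed code:
factor = 31
factor = factor - 19
m.records
delta = delta - factor
process(33)
if delta == delta:
    factor = m - m
else:
    m = m + 29
delta = delta * (m * m)
factor = factor + 37
log(m)
factor = factor * factor
delta = factor // delta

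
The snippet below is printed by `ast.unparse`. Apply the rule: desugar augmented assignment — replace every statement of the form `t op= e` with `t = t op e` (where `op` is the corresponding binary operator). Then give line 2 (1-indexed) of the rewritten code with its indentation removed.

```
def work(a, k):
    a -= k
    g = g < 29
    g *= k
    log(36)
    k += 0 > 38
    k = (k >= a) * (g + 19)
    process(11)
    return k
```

a = a - k

Transformed code:
def work(a, k):
    a = a - k
    g = g < 29
    g = g * k
    log(36)
    k = k + (0 > 38)
    k = (k >= a) * (g + 19)
    process(11)
    return k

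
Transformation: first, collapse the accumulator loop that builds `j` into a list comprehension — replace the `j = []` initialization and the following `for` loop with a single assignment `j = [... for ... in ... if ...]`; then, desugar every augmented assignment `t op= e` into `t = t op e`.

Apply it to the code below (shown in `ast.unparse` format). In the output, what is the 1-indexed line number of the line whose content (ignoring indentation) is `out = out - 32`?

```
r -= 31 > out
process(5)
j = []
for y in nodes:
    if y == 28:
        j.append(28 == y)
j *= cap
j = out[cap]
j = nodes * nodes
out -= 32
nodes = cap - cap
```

Transformed code:
r = r - (31 > out)
process(5)
j = [28 == y for y in nodes if y == 28]
j = j * cap
j = out[cap]
j = nodes * nodes
out = out - 32
nodes = cap - cap

7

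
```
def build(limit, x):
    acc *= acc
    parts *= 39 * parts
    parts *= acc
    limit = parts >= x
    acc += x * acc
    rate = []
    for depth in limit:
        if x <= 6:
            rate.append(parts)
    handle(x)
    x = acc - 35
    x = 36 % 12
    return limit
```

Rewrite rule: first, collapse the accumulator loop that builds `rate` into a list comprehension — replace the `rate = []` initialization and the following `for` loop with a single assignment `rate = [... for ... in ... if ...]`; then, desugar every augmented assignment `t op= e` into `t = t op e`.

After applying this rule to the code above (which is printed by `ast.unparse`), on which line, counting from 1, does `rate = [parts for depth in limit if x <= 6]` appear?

7

Transformed code:
def build(limit, x):
    acc = acc * acc
    parts = parts * (39 * parts)
    parts = parts * acc
    limit = parts >= x
    acc = acc + x * acc
    rate = [parts for depth in limit if x <= 6]
    handle(x)
    x = acc - 35
    x = 36 % 12
    return limit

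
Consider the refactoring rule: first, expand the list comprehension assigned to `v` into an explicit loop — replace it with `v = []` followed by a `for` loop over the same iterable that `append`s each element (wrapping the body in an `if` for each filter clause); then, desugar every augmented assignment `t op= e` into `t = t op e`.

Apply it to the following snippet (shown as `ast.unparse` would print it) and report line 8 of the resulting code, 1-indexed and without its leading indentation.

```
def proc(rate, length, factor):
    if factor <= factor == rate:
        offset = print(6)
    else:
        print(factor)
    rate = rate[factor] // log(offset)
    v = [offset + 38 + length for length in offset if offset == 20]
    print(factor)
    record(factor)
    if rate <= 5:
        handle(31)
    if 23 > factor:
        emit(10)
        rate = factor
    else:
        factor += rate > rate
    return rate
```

for length in offset:

Transformed code:
def proc(rate, length, factor):
    if factor <= factor == rate:
        offset = print(6)
    else:
        print(factor)
    rate = rate[factor] // log(offset)
    v = []
    for length in offset:
        if offset == 20:
            v.append(offset + 38 + length)
    print(factor)
    record(factor)
    if rate <= 5:
        handle(31)
    if 23 > factor:
        emit(10)
        rate = factor
    else:
        factor = factor + (rate > rate)
    return rate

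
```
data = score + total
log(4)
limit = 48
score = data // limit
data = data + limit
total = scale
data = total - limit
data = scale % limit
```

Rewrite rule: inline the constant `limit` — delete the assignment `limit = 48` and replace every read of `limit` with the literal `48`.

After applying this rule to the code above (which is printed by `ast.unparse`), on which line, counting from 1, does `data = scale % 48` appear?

Transformed code:
data = score + total
log(4)
score = data // 48
data = data + 48
total = scale
data = total - 48
data = scale % 48

7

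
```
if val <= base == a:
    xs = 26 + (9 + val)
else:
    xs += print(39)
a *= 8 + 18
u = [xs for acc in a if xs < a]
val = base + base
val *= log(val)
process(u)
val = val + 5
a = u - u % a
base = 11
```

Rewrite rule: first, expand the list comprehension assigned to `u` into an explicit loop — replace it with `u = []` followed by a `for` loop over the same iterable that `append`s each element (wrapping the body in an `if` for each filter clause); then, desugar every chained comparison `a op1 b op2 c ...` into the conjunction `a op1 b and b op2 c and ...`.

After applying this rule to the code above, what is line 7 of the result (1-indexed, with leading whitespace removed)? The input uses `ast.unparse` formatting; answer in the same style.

Transformed code:
if val <= base and base == a:
    xs = 26 + (9 + val)
else:
    xs += print(39)
a *= 8 + 18
u = []
for acc in a:
    if xs < a:
        u.append(xs)
val = base + base
val *= log(val)
process(u)
val = val + 5
a = u - u % a
base = 11

for acc in a:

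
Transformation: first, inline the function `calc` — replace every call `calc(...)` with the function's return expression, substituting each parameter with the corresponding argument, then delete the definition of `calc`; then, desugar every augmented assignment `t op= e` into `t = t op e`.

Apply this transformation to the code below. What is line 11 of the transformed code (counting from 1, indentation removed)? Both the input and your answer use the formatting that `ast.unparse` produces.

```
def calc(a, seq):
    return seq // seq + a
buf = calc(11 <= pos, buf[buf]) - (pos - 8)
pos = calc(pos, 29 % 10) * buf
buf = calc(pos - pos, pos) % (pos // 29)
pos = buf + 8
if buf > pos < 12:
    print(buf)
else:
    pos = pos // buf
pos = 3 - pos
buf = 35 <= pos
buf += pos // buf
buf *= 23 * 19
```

Transformed code:
buf = buf[buf] // buf[buf] + (11 <= pos) - (pos - 8)
pos = (29 % 10 // (29 % 10) + pos) * buf
buf = (pos // pos + (pos - pos)) % (pos // 29)
pos = buf + 8
if buf > pos < 12:
    print(buf)
else:
    pos = pos // buf
pos = 3 - pos
buf = 35 <= pos
buf = buf + pos // buf
buf = buf * (23 * 19)

buf = buf + pos // buf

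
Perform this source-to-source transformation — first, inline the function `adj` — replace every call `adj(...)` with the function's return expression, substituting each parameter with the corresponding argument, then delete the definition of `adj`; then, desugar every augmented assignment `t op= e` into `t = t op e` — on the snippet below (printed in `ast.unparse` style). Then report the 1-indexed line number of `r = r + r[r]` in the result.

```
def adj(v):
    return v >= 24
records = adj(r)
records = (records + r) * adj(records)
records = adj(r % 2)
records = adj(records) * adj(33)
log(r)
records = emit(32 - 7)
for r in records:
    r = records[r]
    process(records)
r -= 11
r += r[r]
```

11

Transformed code:
records = r >= 24
records = (records + r) * (records >= 24)
records = r % 2 >= 24
records = (records >= 24) * (33 >= 24)
log(r)
records = emit(32 - 7)
for r in records:
    r = records[r]
    process(records)
r = r - 11
r = r + r[r]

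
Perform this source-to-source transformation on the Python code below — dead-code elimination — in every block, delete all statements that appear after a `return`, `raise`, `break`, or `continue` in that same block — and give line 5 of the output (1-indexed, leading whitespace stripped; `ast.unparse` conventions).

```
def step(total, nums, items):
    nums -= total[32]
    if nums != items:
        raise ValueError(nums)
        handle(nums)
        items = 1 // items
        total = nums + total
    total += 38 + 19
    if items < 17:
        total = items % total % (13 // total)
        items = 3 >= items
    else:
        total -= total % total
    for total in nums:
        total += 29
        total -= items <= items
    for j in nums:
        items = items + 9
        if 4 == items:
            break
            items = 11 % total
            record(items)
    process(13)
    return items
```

Transformed code:
def step(total, nums, items):
    nums -= total[32]
    if nums != items:
        raise ValueError(nums)
    total += 38 + 19
    if items < 17:
        total = items % total % (13 // total)
        items = 3 >= items
    else:
        total -= total % total
    for total in nums:
        total += 29
        total -= items <= items
    for j in nums:
        items = items + 9
        if 4 == items:
            break
    process(13)
    return items

total += 38 + 19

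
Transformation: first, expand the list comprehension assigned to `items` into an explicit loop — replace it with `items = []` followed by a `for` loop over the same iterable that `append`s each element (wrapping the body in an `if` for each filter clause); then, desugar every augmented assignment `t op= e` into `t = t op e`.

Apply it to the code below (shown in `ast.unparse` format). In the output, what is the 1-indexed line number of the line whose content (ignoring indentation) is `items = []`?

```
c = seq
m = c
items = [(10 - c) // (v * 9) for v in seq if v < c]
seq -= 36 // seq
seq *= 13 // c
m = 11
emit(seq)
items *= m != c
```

3

Transformed code:
c = seq
m = c
items = []
for v in seq:
    if v < c:
        items.append((10 - c) // (v * 9))
seq = seq - 36 // seq
seq = seq * (13 // c)
m = 11
emit(seq)
items = items * (m != c)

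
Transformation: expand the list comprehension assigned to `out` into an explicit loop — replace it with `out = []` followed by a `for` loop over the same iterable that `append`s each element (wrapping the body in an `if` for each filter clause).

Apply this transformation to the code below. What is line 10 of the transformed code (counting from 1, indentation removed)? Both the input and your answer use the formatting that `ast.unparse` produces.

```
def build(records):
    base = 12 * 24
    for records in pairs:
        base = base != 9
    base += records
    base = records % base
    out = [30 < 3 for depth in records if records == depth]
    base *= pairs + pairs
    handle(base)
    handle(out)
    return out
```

Transformed code:
def build(records):
    base = 12 * 24
    for records in pairs:
        base = base != 9
    base += records
    base = records % base
    out = []
    for depth in records:
        if records == depth:
            out.append(30 < 3)
    base *= pairs + pairs
    handle(base)
    handle(out)
    return out

out.append(30 < 3)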